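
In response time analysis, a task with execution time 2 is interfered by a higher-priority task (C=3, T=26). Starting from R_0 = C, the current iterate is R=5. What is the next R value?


R_next = C + ceil(R_prev / T_hp) * C_hp
ceil(5 / 26) = ceil(0.1923) = 1
Interference = 1 * 3 = 3
R_next = 2 + 3 = 5
R_next = R_prev, so the iteration has converged (response time = 5).

5


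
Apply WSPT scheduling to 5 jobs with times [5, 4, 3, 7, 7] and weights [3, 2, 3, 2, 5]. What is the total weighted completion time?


Compute p/w ratios and sort ascending (WSPT): [(3, 3), (7, 5), (5, 3), (4, 2), (7, 2)]
Compute weighted completion times:
  Job (p=3,w=3): C=3, w*C=3*3=9
  Job (p=7,w=5): C=10, w*C=5*10=50
  Job (p=5,w=3): C=15, w*C=3*15=45
  Job (p=4,w=2): C=19, w*C=2*19=38
  Job (p=7,w=2): C=26, w*C=2*26=52
Total weighted completion time = 194

194


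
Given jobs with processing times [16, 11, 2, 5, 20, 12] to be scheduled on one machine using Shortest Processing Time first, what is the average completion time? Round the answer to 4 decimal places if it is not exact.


Sort jobs by processing time (SPT order): [2, 5, 11, 12, 16, 20]
Compute completion times sequentially:
  Job 1: processing = 2, completes at 2
  Job 2: processing = 5, completes at 7
  Job 3: processing = 11, completes at 18
  Job 4: processing = 12, completes at 30
  Job 5: processing = 16, completes at 46
  Job 6: processing = 20, completes at 66
Sum of completion times = 169
Average completion time = 169/6 = 28.1667

28.1667


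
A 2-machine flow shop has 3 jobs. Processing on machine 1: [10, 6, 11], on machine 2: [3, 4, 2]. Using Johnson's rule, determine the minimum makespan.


Apply Johnson's rule:
  Group 1 (a <= b): []
  Group 2 (a > b): [(2, 6, 4), (1, 10, 3), (3, 11, 2)]
Optimal job order: [2, 1, 3]
Schedule:
  Job 2: M1 done at 6, M2 done at 10
  Job 1: M1 done at 16, M2 done at 19
  Job 3: M1 done at 27, M2 done at 29
Makespan = 29

29


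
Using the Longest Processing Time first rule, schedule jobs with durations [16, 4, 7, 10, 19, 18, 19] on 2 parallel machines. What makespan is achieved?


Sort jobs in decreasing order (LPT): [19, 19, 18, 16, 10, 7, 4]
Assign each job to the least loaded machine:
  Machine 1: jobs [19, 18, 7, 4], load = 48
  Machine 2: jobs [19, 16, 10], load = 45
Makespan = max load = 48

48


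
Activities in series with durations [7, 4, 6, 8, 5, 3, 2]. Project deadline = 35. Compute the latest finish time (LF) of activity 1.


LF(activity 1) = deadline - sum of successor durations
Successors: activities 2 through 7 with durations [4, 6, 8, 5, 3, 2]
Sum of successor durations = 28
LF = 35 - 28 = 7

7


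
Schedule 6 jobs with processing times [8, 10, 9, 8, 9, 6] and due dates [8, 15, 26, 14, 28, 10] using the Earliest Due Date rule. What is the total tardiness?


Sort by due date (EDD order): [(8, 8), (6, 10), (8, 14), (10, 15), (9, 26), (9, 28)]
Compute completion times and tardiness:
  Job 1: p=8, d=8, C=8, tardiness=max(0,8-8)=0
  Job 2: p=6, d=10, C=14, tardiness=max(0,14-10)=4
  Job 3: p=8, d=14, C=22, tardiness=max(0,22-14)=8
  Job 4: p=10, d=15, C=32, tardiness=max(0,32-15)=17
  Job 5: p=9, d=26, C=41, tardiness=max(0,41-26)=15
  Job 6: p=9, d=28, C=50, tardiness=max(0,50-28)=22
Total tardiness = 66

66


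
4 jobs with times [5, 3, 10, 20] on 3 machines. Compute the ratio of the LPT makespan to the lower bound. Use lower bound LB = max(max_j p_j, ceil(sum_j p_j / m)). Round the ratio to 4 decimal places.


LPT order: [20, 10, 5, 3]
Machine loads after assignment: [20, 10, 8]
LPT makespan = 20
Lower bound = max(max_job, ceil(total/3)) = max(20, 13) = 20
Ratio = 20 / 20 = 1.0

1.0


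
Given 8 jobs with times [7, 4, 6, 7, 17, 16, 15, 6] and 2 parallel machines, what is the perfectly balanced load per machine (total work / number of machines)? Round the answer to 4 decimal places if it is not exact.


Total processing time = 7 + 4 + 6 + 7 + 17 + 16 + 15 + 6 = 78
Number of machines = 2
Ideal balanced load = 78 / 2 = 39.0

39.0


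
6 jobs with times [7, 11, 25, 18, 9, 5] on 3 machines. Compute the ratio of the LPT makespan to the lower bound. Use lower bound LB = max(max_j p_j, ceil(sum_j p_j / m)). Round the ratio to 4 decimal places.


LPT order: [25, 18, 11, 9, 7, 5]
Machine loads after assignment: [25, 25, 25]
LPT makespan = 25
Lower bound = max(max_job, ceil(total/3)) = max(25, 25) = 25
Ratio = 25 / 25 = 1.0

1.0


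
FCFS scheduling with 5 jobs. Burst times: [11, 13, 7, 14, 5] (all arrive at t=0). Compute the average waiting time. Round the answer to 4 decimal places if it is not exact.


FCFS order (as given): [11, 13, 7, 14, 5]
Waiting times:
  Job 1: wait = 0
  Job 2: wait = 11
  Job 3: wait = 24
  Job 4: wait = 31
  Job 5: wait = 45
Sum of waiting times = 111
Average waiting time = 111/5 = 22.2

22.2


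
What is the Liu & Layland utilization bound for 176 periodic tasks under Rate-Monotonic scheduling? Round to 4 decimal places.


Compute 2^(1/176) = 1.0039461017
Subtract 1: 1.0039461017 - 1 = 0.0039461017
Multiply by n: 176 * 0.0039461017 = 0.6945138992
Round to 4 dp: 0.6945

0.6945


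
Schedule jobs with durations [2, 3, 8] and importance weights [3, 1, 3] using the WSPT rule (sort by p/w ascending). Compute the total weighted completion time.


Compute p/w ratios and sort ascending (WSPT): [(2, 3), (8, 3), (3, 1)]
Compute weighted completion times:
  Job (p=2,w=3): C=2, w*C=3*2=6
  Job (p=8,w=3): C=10, w*C=3*10=30
  Job (p=3,w=1): C=13, w*C=1*13=13
Total weighted completion time = 49

49


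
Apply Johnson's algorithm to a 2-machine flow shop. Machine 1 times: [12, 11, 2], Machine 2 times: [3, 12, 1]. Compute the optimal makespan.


Apply Johnson's rule:
  Group 1 (a <= b): [(2, 11, 12)]
  Group 2 (a > b): [(1, 12, 3), (3, 2, 1)]
Optimal job order: [2, 1, 3]
Schedule:
  Job 2: M1 done at 11, M2 done at 23
  Job 1: M1 done at 23, M2 done at 26
  Job 3: M1 done at 25, M2 done at 27
Makespan = 27

27


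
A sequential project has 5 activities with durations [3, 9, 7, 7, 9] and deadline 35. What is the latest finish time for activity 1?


LF(activity 1) = deadline - sum of successor durations
Successors: activities 2 through 5 with durations [9, 7, 7, 9]
Sum of successor durations = 32
LF = 35 - 32 = 3

3


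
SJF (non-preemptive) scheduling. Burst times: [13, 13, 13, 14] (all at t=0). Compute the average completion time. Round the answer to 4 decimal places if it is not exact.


SJF order (ascending): [13, 13, 13, 14]
Completion times:
  Job 1: burst=13, C=13
  Job 2: burst=13, C=26
  Job 3: burst=13, C=39
  Job 4: burst=14, C=53
Average completion = 131/4 = 32.75

32.75


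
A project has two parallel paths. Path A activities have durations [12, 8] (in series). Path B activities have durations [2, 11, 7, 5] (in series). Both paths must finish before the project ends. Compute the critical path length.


Path A total = 12 + 8 = 20
Path B total = 2 + 11 + 7 + 5 = 25
Critical path = longest path = max(20, 25) = 25

25


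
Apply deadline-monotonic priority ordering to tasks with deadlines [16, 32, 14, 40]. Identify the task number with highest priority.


Sort tasks by relative deadline (ascending):
  Task 3: deadline = 14
  Task 1: deadline = 16
  Task 2: deadline = 32
  Task 4: deadline = 40
Priority order (highest first): [3, 1, 2, 4]
Highest priority task = 3

3


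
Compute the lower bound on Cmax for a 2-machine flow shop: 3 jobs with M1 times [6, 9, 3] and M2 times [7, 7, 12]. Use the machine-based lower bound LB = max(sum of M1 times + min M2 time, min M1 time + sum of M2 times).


LB1 = sum(M1 times) + min(M2 times) = 18 + 7 = 25
LB2 = min(M1 times) + sum(M2 times) = 3 + 26 = 29
Lower bound = max(LB1, LB2) = max(25, 29) = 29

29


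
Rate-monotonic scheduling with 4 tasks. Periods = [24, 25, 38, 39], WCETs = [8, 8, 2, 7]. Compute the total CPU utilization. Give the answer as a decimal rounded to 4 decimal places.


Compute individual utilizations (exact fractions):
  Task 1: C/T = 8/24 = 1/3 (approx. 0.3333)
  Task 2: C/T = 8/25 (approx. 0.32)
  Task 3: C/T = 2/38 = 1/19 (approx. 0.0526)
  Task 4: C/T = 7/39 (approx. 0.1795)
Total utilization U = 1/3 + 8/25 + 1/19 + 7/39 = 16403/18525
Rounded to 4 decimal places: U = 0.8855
RM (Liu & Layland) bound for 4 tasks = 0.756828; compare with U = 16403/18525 (approx. 0.885452)
bound < U <= 1, so the RM sufficient condition is not met (inconclusive; an exact test such as response-time analysis is needed).

0.8855


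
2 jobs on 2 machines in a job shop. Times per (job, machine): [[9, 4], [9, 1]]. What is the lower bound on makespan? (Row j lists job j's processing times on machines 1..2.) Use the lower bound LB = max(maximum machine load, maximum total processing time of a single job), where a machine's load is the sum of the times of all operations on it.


Machine loads:
  Machine 1: 9 + 9 = 18
  Machine 2: 4 + 1 = 5
Max machine load = 18
Job totals:
  Job 1: 13
  Job 2: 10
Max job total = 13
Lower bound = max(18, 13) = 18

18


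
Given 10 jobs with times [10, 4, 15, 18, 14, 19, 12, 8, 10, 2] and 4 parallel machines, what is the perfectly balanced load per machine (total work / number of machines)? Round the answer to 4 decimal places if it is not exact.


Total processing time = 10 + 4 + 15 + 18 + 14 + 19 + 12 + 8 + 10 + 2 = 112
Number of machines = 4
Ideal balanced load = 112 / 4 = 28.0

28.0


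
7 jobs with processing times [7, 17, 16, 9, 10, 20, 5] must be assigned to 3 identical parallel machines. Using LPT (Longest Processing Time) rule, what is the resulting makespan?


Sort jobs in decreasing order (LPT): [20, 17, 16, 10, 9, 7, 5]
Assign each job to the least loaded machine:
  Machine 1: jobs [20, 7], load = 27
  Machine 2: jobs [17, 9, 5], load = 31
  Machine 3: jobs [16, 10], load = 26
Makespan = max load = 31

31


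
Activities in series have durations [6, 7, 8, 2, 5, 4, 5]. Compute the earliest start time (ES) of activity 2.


Activity 2 starts after activities 1 through 1 complete.
Predecessor durations: [6]
ES = 6 = 6

6


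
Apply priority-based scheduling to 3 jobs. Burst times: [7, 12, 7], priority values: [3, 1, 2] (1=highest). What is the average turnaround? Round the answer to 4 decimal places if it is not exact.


Sort by priority (ascending = highest first):
Order: [(1, 12), (2, 7), (3, 7)]
Completion times:
  Priority 1, burst=12, C=12
  Priority 2, burst=7, C=19
  Priority 3, burst=7, C=26
Average turnaround = 57/3 = 19.0

19.0


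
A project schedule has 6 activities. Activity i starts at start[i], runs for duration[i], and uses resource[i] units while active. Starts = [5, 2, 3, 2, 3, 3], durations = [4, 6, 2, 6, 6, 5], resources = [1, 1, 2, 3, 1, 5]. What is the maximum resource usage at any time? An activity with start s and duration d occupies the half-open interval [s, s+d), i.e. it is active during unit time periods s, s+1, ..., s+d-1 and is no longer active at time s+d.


Each activity i is active on [start_i, start_i + duration_i).
Compute total resource usage per time slot:
  t=0: active resources = [], total = 0
  t=1: active resources = [], total = 0
  t=2: active resources = [1, 3], total = 4
  t=3: active resources = [1, 2, 3, 1, 5], total = 12
  t=4: active resources = [1, 2, 3, 1, 5], total = 12
  t=5: active resources = [1, 1, 3, 1, 5], total = 11
  t=6: active resources = [1, 1, 3, 1, 5], total = 11
  t=7: active resources = [1, 1, 3, 1, 5], total = 11
  t=8: active resources = [1, 1], total = 2
Peak resource demand = 12

12


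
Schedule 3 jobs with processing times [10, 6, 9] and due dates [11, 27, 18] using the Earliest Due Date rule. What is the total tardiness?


Sort by due date (EDD order): [(10, 11), (9, 18), (6, 27)]
Compute completion times and tardiness:
  Job 1: p=10, d=11, C=10, tardiness=max(0,10-11)=0
  Job 2: p=9, d=18, C=19, tardiness=max(0,19-18)=1
  Job 3: p=6, d=27, C=25, tardiness=max(0,25-27)=0
Total tardiness = 1

1


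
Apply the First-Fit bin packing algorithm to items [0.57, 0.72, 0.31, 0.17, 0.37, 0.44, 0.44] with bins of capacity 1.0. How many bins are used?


Place items sequentially using First-Fit:
  Item 0.57 -> new Bin 1
  Item 0.72 -> new Bin 2
  Item 0.31 -> Bin 1 (now 0.88)
  Item 0.17 -> Bin 2 (now 0.89)
  Item 0.37 -> new Bin 3
  Item 0.44 -> Bin 3 (now 0.81)
  Item 0.44 -> new Bin 4
Total bins used = 4

4


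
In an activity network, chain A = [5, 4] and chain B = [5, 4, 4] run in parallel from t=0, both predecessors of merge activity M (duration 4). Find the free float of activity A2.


ES(A2) = sum of predecessors on chain A = 5
EF(A2) = ES + duration = 5 + 4 = 9
Successor of A2 is M. ES(M) = max(sum(A), sum(B)) = max(9, 13) = 13
Free float = ES(successor) - EF(current) = 13 - 9 = 4

4


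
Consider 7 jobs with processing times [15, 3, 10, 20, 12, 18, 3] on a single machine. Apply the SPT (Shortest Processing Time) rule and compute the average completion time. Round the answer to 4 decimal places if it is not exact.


Sort jobs by processing time (SPT order): [3, 3, 10, 12, 15, 18, 20]
Compute completion times sequentially:
  Job 1: processing = 3, completes at 3
  Job 2: processing = 3, completes at 6
  Job 3: processing = 10, completes at 16
  Job 4: processing = 12, completes at 28
  Job 5: processing = 15, completes at 43
  Job 6: processing = 18, completes at 61
  Job 7: processing = 20, completes at 81
Sum of completion times = 238
Average completion time = 238/7 = 34.0

34.0


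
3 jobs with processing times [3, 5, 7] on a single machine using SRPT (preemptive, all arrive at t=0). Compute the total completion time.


Since all jobs arrive at t=0, SRPT equals SPT ordering.
SPT order: [3, 5, 7]
Completion times:
  Job 1: p=3, C=3
  Job 2: p=5, C=8
  Job 3: p=7, C=15
Total completion time = 3 + 8 + 15 = 26

26


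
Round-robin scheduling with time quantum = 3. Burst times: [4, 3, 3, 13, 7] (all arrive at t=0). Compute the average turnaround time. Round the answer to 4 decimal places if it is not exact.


Time quantum = 3
Execution trace:
  J1 runs 3 units, time = 3
  J2 runs 3 units, time = 6
  J3 runs 3 units, time = 9
  J4 runs 3 units, time = 12
  J5 runs 3 units, time = 15
  J1 runs 1 units, time = 16
  J4 runs 3 units, time = 19
  J5 runs 3 units, time = 22
  J4 runs 3 units, time = 25
  J5 runs 1 units, time = 26
  J4 runs 3 units, time = 29
  J4 runs 1 units, time = 30
Finish times: [16, 6, 9, 30, 26]
Average turnaround = 87/5 = 17.4

17.4


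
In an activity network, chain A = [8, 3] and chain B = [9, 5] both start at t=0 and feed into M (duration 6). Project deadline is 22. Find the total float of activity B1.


Forward pass: ES(B1) = sum of predecessors on chain B = 0
EF = ES + duration = 0 + 9 = 9
Backward pass: LF(M) = deadline = 22; LS(M) = 22 - 6 = 16
LF(B1) = LS(M) - sum(successors on chain B) = 16 - 5 = 11
LS = LF - duration = 11 - 9 = 2
Total float = LS - ES = 2 - 0 = 2

2


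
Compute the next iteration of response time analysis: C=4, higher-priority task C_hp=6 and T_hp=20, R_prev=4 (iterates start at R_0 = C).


R_next = C + ceil(R_prev / T_hp) * C_hp
ceil(4 / 20) = ceil(0.2) = 1
Interference = 1 * 6 = 6
R_next = 4 + 6 = 10

10


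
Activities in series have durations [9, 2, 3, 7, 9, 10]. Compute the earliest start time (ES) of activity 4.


Activity 4 starts after activities 1 through 3 complete.
Predecessor durations: [9, 2, 3]
ES = 9 + 2 + 3 = 14

14


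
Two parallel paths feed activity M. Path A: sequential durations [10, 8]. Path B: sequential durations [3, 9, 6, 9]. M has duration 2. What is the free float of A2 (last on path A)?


ES(A2) = sum of predecessors on chain A = 10
EF(A2) = ES + duration = 10 + 8 = 18
Successor of A2 is M. ES(M) = max(sum(A), sum(B)) = max(18, 27) = 27
Free float = ES(successor) - EF(current) = 27 - 18 = 9

9


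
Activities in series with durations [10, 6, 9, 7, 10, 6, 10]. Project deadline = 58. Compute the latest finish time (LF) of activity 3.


LF(activity 3) = deadline - sum of successor durations
Successors: activities 4 through 7 with durations [7, 10, 6, 10]
Sum of successor durations = 33
LF = 58 - 33 = 25

25


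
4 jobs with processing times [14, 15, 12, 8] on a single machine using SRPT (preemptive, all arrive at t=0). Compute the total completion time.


Since all jobs arrive at t=0, SRPT equals SPT ordering.
SPT order: [8, 12, 14, 15]
Completion times:
  Job 1: p=8, C=8
  Job 2: p=12, C=20
  Job 3: p=14, C=34
  Job 4: p=15, C=49
Total completion time = 8 + 20 + 34 + 49 = 111

111


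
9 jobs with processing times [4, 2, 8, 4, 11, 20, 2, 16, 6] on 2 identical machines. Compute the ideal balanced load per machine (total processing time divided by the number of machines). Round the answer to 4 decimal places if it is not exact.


Total processing time = 4 + 2 + 8 + 4 + 11 + 20 + 2 + 16 + 6 = 73
Number of machines = 2
Ideal balanced load = 73 / 2 = 36.5

36.5


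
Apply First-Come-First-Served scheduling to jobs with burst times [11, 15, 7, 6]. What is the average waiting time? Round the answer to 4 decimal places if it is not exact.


FCFS order (as given): [11, 15, 7, 6]
Waiting times:
  Job 1: wait = 0
  Job 2: wait = 11
  Job 3: wait = 26
  Job 4: wait = 33
Sum of waiting times = 70
Average waiting time = 70/4 = 17.5

17.5


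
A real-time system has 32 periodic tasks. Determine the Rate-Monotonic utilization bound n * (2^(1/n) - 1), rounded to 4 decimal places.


Compute 2^(1/32) = 1.0218971487
Subtract 1: 1.0218971487 - 1 = 0.0218971487
Multiply by n: 32 * 0.0218971487 = 0.7007087584
Round to 4 dp: 0.7007

0.7007


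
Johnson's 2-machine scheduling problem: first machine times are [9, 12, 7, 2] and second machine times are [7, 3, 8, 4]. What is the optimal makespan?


Apply Johnson's rule:
  Group 1 (a <= b): [(4, 2, 4), (3, 7, 8)]
  Group 2 (a > b): [(1, 9, 7), (2, 12, 3)]
Optimal job order: [4, 3, 1, 2]
Schedule:
  Job 4: M1 done at 2, M2 done at 6
  Job 3: M1 done at 9, M2 done at 17
  Job 1: M1 done at 18, M2 done at 25
  Job 2: M1 done at 30, M2 done at 33
Makespan = 33

33


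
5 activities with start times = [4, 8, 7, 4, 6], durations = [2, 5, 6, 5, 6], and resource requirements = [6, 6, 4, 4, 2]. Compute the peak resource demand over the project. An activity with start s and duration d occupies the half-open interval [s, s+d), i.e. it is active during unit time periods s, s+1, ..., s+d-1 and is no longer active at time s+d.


Each activity i is active on [start_i, start_i + duration_i).
Compute total resource usage per time slot:
  t=0: active resources = [], total = 0
  t=1: active resources = [], total = 0
  t=2: active resources = [], total = 0
  t=3: active resources = [], total = 0
  t=4: active resources = [6, 4], total = 10
  t=5: active resources = [6, 4], total = 10
  t=6: active resources = [4, 2], total = 6
  t=7: active resources = [4, 4, 2], total = 10
  t=8: active resources = [6, 4, 4, 2], total = 16
  t=9: active resources = [6, 4, 2], total = 12
  t=10: active resources = [6, 4, 2], total = 12
  t=11: active resources = [6, 4, 2], total = 12
  t=12: active resources = [6, 4], total = 10
Peak resource demand = 16

16


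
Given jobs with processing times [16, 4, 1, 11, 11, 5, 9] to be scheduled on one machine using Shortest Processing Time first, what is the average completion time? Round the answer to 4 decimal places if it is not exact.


Sort jobs by processing time (SPT order): [1, 4, 5, 9, 11, 11, 16]
Compute completion times sequentially:
  Job 1: processing = 1, completes at 1
  Job 2: processing = 4, completes at 5
  Job 3: processing = 5, completes at 10
  Job 4: processing = 9, completes at 19
  Job 5: processing = 11, completes at 30
  Job 6: processing = 11, completes at 41
  Job 7: processing = 16, completes at 57
Sum of completion times = 163
Average completion time = 163/7 = 23.2857

23.2857


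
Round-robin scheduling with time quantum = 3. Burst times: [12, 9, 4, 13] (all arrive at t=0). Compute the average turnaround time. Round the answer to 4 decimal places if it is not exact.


Time quantum = 3
Execution trace:
  J1 runs 3 units, time = 3
  J2 runs 3 units, time = 6
  J3 runs 3 units, time = 9
  J4 runs 3 units, time = 12
  J1 runs 3 units, time = 15
  J2 runs 3 units, time = 18
  J3 runs 1 units, time = 19
  J4 runs 3 units, time = 22
  J1 runs 3 units, time = 25
  J2 runs 3 units, time = 28
  J4 runs 3 units, time = 31
  J1 runs 3 units, time = 34
  J4 runs 3 units, time = 37
  J4 runs 1 units, time = 38
Finish times: [34, 28, 19, 38]
Average turnaround = 119/4 = 29.75

29.75


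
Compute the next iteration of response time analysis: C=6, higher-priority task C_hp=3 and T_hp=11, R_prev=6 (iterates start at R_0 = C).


R_next = C + ceil(R_prev / T_hp) * C_hp
ceil(6 / 11) = ceil(0.5455) = 1
Interference = 1 * 3 = 3
R_next = 6 + 3 = 9

9


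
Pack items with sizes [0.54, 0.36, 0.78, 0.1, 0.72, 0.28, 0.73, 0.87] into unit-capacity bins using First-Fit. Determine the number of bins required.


Place items sequentially using First-Fit:
  Item 0.54 -> new Bin 1
  Item 0.36 -> Bin 1 (now 0.9)
  Item 0.78 -> new Bin 2
  Item 0.1 -> Bin 1 (now 1.0)
  Item 0.72 -> new Bin 3
  Item 0.28 -> Bin 3 (now 1.0)
  Item 0.73 -> new Bin 4
  Item 0.87 -> new Bin 5
Total bins used = 5

5


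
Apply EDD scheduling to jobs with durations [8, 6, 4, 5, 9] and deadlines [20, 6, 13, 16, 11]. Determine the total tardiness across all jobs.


Sort by due date (EDD order): [(6, 6), (9, 11), (4, 13), (5, 16), (8, 20)]
Compute completion times and tardiness:
  Job 1: p=6, d=6, C=6, tardiness=max(0,6-6)=0
  Job 2: p=9, d=11, C=15, tardiness=max(0,15-11)=4
  Job 3: p=4, d=13, C=19, tardiness=max(0,19-13)=6
  Job 4: p=5, d=16, C=24, tardiness=max(0,24-16)=8
  Job 5: p=8, d=20, C=32, tardiness=max(0,32-20)=12
Total tardiness = 30

30


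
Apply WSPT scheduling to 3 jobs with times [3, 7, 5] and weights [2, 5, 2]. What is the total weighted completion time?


Compute p/w ratios and sort ascending (WSPT): [(7, 5), (3, 2), (5, 2)]
Compute weighted completion times:
  Job (p=7,w=5): C=7, w*C=5*7=35
  Job (p=3,w=2): C=10, w*C=2*10=20
  Job (p=5,w=2): C=15, w*C=2*15=30
Total weighted completion time = 85

85


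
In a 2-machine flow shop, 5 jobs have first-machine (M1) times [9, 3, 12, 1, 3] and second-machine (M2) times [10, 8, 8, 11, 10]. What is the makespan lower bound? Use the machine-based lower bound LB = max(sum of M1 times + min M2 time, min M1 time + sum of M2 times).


LB1 = sum(M1 times) + min(M2 times) = 28 + 8 = 36
LB2 = min(M1 times) + sum(M2 times) = 1 + 47 = 48
Lower bound = max(LB1, LB2) = max(36, 48) = 48

48


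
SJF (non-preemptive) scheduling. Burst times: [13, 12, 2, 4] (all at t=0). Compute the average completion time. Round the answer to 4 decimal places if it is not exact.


SJF order (ascending): [2, 4, 12, 13]
Completion times:
  Job 1: burst=2, C=2
  Job 2: burst=4, C=6
  Job 3: burst=12, C=18
  Job 4: burst=13, C=31
Average completion = 57/4 = 14.25

14.25


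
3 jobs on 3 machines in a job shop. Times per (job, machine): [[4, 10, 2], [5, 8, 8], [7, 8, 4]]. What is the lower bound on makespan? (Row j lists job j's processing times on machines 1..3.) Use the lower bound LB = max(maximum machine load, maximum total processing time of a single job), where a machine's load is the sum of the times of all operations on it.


Machine loads:
  Machine 1: 4 + 5 + 7 = 16
  Machine 2: 10 + 8 + 8 = 26
  Machine 3: 2 + 8 + 4 = 14
Max machine load = 26
Job totals:
  Job 1: 16
  Job 2: 21
  Job 3: 19
Max job total = 21
Lower bound = max(26, 21) = 26

26


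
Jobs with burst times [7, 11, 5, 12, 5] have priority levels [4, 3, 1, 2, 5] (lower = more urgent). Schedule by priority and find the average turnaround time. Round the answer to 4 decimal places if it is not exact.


Sort by priority (ascending = highest first):
Order: [(1, 5), (2, 12), (3, 11), (4, 7), (5, 5)]
Completion times:
  Priority 1, burst=5, C=5
  Priority 2, burst=12, C=17
  Priority 3, burst=11, C=28
  Priority 4, burst=7, C=35
  Priority 5, burst=5, C=40
Average turnaround = 125/5 = 25.0

25.0


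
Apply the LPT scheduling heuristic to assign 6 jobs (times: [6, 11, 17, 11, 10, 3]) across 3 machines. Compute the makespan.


Sort jobs in decreasing order (LPT): [17, 11, 11, 10, 6, 3]
Assign each job to the least loaded machine:
  Machine 1: jobs [17, 3], load = 20
  Machine 2: jobs [11, 10], load = 21
  Machine 3: jobs [11, 6], load = 17
Makespan = max load = 21

21


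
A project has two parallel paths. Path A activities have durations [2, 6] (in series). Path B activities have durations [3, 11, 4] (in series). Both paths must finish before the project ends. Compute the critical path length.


Path A total = 2 + 6 = 8
Path B total = 3 + 11 + 4 = 18
Critical path = longest path = max(8, 18) = 18

18


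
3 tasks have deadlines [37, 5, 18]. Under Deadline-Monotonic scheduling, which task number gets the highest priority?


Sort tasks by relative deadline (ascending):
  Task 2: deadline = 5
  Task 3: deadline = 18
  Task 1: deadline = 37
Priority order (highest first): [2, 3, 1]
Highest priority task = 2

2


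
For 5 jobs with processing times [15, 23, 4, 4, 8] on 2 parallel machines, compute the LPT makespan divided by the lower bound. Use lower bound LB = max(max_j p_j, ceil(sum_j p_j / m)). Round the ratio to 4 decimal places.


LPT order: [23, 15, 8, 4, 4]
Machine loads after assignment: [27, 27]
LPT makespan = 27
Lower bound = max(max_job, ceil(total/2)) = max(23, 27) = 27
Ratio = 27 / 27 = 1.0

1.0


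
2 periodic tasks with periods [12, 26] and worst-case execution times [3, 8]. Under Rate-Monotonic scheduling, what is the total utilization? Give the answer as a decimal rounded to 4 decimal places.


Compute individual utilizations (exact fractions):
  Task 1: C/T = 3/12 = 1/4 (approx. 0.25)
  Task 2: C/T = 8/26 = 4/13 (approx. 0.3077)
Total utilization U = 1/4 + 4/13 = 29/52
Rounded to 4 decimal places: U = 0.5577
RM (Liu & Layland) bound for 2 tasks = 0.828427; compare with U = 29/52 (approx. 0.557692)
U <= bound, so schedulable by RM sufficient condition.

0.5577


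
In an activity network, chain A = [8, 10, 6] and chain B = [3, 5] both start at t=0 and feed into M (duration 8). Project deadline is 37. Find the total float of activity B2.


Forward pass: ES(B2) = sum of predecessors on chain B = 3
EF = ES + duration = 3 + 5 = 8
Backward pass: LF(M) = deadline = 37; LS(M) = 37 - 8 = 29
LF(B2) = LS(M) - sum(successors on chain B) = 29 - 0 = 29
LS = LF - duration = 29 - 5 = 24
Total float = LS - ES = 24 - 3 = 21

21


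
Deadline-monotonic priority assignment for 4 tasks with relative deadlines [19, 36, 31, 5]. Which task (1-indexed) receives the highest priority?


Sort tasks by relative deadline (ascending):
  Task 4: deadline = 5
  Task 1: deadline = 19
  Task 3: deadline = 31
  Task 2: deadline = 36
Priority order (highest first): [4, 1, 3, 2]
Highest priority task = 4

4


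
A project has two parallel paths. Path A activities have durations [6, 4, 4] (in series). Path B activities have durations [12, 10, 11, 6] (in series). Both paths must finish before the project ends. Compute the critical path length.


Path A total = 6 + 4 + 4 = 14
Path B total = 12 + 10 + 11 + 6 = 39
Critical path = longest path = max(14, 39) = 39

39


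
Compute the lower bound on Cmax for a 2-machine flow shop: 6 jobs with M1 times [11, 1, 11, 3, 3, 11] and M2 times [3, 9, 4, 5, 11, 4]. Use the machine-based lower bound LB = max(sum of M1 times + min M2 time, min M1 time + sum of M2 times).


LB1 = sum(M1 times) + min(M2 times) = 40 + 3 = 43
LB2 = min(M1 times) + sum(M2 times) = 1 + 36 = 37
Lower bound = max(LB1, LB2) = max(43, 37) = 43

43


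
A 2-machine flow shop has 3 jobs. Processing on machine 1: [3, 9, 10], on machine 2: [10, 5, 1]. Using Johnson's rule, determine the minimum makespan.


Apply Johnson's rule:
  Group 1 (a <= b): [(1, 3, 10)]
  Group 2 (a > b): [(2, 9, 5), (3, 10, 1)]
Optimal job order: [1, 2, 3]
Schedule:
  Job 1: M1 done at 3, M2 done at 13
  Job 2: M1 done at 12, M2 done at 18
  Job 3: M1 done at 22, M2 done at 23
Makespan = 23

23


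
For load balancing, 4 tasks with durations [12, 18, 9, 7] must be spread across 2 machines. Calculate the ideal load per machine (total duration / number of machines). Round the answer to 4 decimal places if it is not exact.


Total processing time = 12 + 18 + 9 + 7 = 46
Number of machines = 2
Ideal balanced load = 46 / 2 = 23.0

23.0


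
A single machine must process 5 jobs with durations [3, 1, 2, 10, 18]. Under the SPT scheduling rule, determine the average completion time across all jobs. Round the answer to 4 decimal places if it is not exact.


Sort jobs by processing time (SPT order): [1, 2, 3, 10, 18]
Compute completion times sequentially:
  Job 1: processing = 1, completes at 1
  Job 2: processing = 2, completes at 3
  Job 3: processing = 3, completes at 6
  Job 4: processing = 10, completes at 16
  Job 5: processing = 18, completes at 34
Sum of completion times = 60
Average completion time = 60/5 = 12.0

12.0


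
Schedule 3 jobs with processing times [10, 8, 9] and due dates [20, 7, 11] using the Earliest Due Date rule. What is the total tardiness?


Sort by due date (EDD order): [(8, 7), (9, 11), (10, 20)]
Compute completion times and tardiness:
  Job 1: p=8, d=7, C=8, tardiness=max(0,8-7)=1
  Job 2: p=9, d=11, C=17, tardiness=max(0,17-11)=6
  Job 3: p=10, d=20, C=27, tardiness=max(0,27-20)=7
Total tardiness = 14

14


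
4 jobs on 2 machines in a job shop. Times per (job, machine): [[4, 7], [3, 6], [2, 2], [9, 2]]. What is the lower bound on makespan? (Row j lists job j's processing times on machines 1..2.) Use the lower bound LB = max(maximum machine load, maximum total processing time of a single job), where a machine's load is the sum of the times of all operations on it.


Machine loads:
  Machine 1: 4 + 3 + 2 + 9 = 18
  Machine 2: 7 + 6 + 2 + 2 = 17
Max machine load = 18
Job totals:
  Job 1: 11
  Job 2: 9
  Job 3: 4
  Job 4: 11
Max job total = 11
Lower bound = max(18, 11) = 18

18


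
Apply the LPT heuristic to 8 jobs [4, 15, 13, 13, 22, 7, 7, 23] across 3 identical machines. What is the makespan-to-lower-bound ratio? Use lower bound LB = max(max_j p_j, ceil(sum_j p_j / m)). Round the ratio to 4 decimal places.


LPT order: [23, 22, 15, 13, 13, 7, 7, 4]
Machine loads after assignment: [34, 35, 35]
LPT makespan = 35
Lower bound = max(max_job, ceil(total/3)) = max(23, 35) = 35
Ratio = 35 / 35 = 1.0

1.0


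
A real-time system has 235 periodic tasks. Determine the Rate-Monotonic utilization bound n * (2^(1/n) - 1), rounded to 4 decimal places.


Compute 2^(1/235) = 1.0029539167
Subtract 1: 1.0029539167 - 1 = 0.0029539167
Multiply by n: 235 * 0.0029539167 = 0.6941704245
Round to 4 dp: 0.6942

0.6942


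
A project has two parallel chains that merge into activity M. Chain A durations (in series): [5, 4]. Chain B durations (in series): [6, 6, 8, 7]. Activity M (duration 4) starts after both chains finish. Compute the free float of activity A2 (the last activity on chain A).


ES(A2) = sum of predecessors on chain A = 5
EF(A2) = ES + duration = 5 + 4 = 9
Successor of A2 is M. ES(M) = max(sum(A), sum(B)) = max(9, 27) = 27
Free float = ES(successor) - EF(current) = 27 - 9 = 18

18


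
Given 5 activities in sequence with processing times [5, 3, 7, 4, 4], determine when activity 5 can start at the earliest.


Activity 5 starts after activities 1 through 4 complete.
Predecessor durations: [5, 3, 7, 4]
ES = 5 + 3 + 7 + 4 = 19

19


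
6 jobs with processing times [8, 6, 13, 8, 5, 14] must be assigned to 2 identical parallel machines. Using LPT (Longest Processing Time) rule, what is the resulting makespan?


Sort jobs in decreasing order (LPT): [14, 13, 8, 8, 6, 5]
Assign each job to the least loaded machine:
  Machine 1: jobs [14, 8, 5], load = 27
  Machine 2: jobs [13, 8, 6], load = 27
Makespan = max load = 27

27


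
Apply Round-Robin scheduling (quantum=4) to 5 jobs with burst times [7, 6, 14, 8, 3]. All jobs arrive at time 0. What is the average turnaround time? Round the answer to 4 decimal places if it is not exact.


Time quantum = 4
Execution trace:
  J1 runs 4 units, time = 4
  J2 runs 4 units, time = 8
  J3 runs 4 units, time = 12
  J4 runs 4 units, time = 16
  J5 runs 3 units, time = 19
  J1 runs 3 units, time = 22
  J2 runs 2 units, time = 24
  J3 runs 4 units, time = 28
  J4 runs 4 units, time = 32
  J3 runs 4 units, time = 36
  J3 runs 2 units, time = 38
Finish times: [22, 24, 38, 32, 19]
Average turnaround = 135/5 = 27.0

27.0


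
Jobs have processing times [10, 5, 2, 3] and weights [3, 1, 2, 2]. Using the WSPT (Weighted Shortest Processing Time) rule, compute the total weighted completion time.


Compute p/w ratios and sort ascending (WSPT): [(2, 2), (3, 2), (10, 3), (5, 1)]
Compute weighted completion times:
  Job (p=2,w=2): C=2, w*C=2*2=4
  Job (p=3,w=2): C=5, w*C=2*5=10
  Job (p=10,w=3): C=15, w*C=3*15=45
  Job (p=5,w=1): C=20, w*C=1*20=20
Total weighted completion time = 79

79


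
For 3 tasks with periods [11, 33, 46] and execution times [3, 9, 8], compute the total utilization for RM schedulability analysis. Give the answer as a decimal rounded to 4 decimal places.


Compute individual utilizations (exact fractions):
  Task 1: C/T = 3/11 (approx. 0.2727)
  Task 2: C/T = 9/33 = 3/11 (approx. 0.2727)
  Task 3: C/T = 8/46 = 4/23 (approx. 0.1739)
Total utilization U = 3/11 + 3/11 + 4/23 = 182/253
Rounded to 4 decimal places: U = 0.7194
RM (Liu & Layland) bound for 3 tasks = 0.779763; compare with U = 182/253 (approx. 0.719368)
U <= bound, so schedulable by RM sufficient condition.

0.7194


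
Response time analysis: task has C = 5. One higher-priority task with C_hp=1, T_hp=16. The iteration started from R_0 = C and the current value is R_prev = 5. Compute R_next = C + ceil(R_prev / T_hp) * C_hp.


R_next = C + ceil(R_prev / T_hp) * C_hp
ceil(5 / 16) = ceil(0.3125) = 1
Interference = 1 * 1 = 1
R_next = 5 + 1 = 6

6


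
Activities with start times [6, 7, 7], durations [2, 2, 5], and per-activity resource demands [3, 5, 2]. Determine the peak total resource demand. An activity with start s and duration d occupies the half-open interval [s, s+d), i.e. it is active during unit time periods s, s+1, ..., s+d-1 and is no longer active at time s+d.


Each activity i is active on [start_i, start_i + duration_i).
Compute total resource usage per time slot:
  t=0: active resources = [], total = 0
  t=1: active resources = [], total = 0
  t=2: active resources = [], total = 0
  t=3: active resources = [], total = 0
  t=4: active resources = [], total = 0
  t=5: active resources = [], total = 0
  t=6: active resources = [3], total = 3
  t=7: active resources = [3, 5, 2], total = 10
  t=8: active resources = [5, 2], total = 7
  t=9: active resources = [2], total = 2
  t=10: active resources = [2], total = 2
  t=11: active resources = [2], total = 2
Peak resource demand = 10

10


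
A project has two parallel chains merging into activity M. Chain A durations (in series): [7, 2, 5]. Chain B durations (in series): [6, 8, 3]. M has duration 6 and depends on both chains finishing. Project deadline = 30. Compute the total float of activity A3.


Forward pass: ES(A3) = sum of predecessors on chain A = 9
EF = ES + duration = 9 + 5 = 14
Backward pass: LF(M) = deadline = 30; LS(M) = 30 - 6 = 24
LF(A3) = LS(M) - sum(successors on chain A) = 24 - 0 = 24
LS = LF - duration = 24 - 5 = 19
Total float = LS - ES = 19 - 9 = 10

10


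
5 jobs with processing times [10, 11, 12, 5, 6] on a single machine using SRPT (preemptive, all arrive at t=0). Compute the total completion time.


Since all jobs arrive at t=0, SRPT equals SPT ordering.
SPT order: [5, 6, 10, 11, 12]
Completion times:
  Job 1: p=5, C=5
  Job 2: p=6, C=11
  Job 3: p=10, C=21
  Job 4: p=11, C=32
  Job 5: p=12, C=44
Total completion time = 5 + 11 + 21 + 32 + 44 = 113

113


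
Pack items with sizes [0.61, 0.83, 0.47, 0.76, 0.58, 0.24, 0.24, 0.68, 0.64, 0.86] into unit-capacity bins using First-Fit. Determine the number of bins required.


Place items sequentially using First-Fit:
  Item 0.61 -> new Bin 1
  Item 0.83 -> new Bin 2
  Item 0.47 -> new Bin 3
  Item 0.76 -> new Bin 4
  Item 0.58 -> new Bin 5
  Item 0.24 -> Bin 1 (now 0.85)
  Item 0.24 -> Bin 3 (now 0.71)
  Item 0.68 -> new Bin 6
  Item 0.64 -> new Bin 7
  Item 0.86 -> new Bin 8
Total bins used = 8

8


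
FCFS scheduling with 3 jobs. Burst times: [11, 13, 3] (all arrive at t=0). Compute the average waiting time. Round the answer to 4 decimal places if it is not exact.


FCFS order (as given): [11, 13, 3]
Waiting times:
  Job 1: wait = 0
  Job 2: wait = 11
  Job 3: wait = 24
Sum of waiting times = 35
Average waiting time = 35/3 = 11.6667

11.6667


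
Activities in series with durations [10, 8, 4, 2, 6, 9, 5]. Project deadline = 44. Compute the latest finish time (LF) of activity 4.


LF(activity 4) = deadline - sum of successor durations
Successors: activities 5 through 7 with durations [6, 9, 5]
Sum of successor durations = 20
LF = 44 - 20 = 24

24


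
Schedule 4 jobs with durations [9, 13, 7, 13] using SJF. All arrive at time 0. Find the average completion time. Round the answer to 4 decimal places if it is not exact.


SJF order (ascending): [7, 9, 13, 13]
Completion times:
  Job 1: burst=7, C=7
  Job 2: burst=9, C=16
  Job 3: burst=13, C=29
  Job 4: burst=13, C=42
Average completion = 94/4 = 23.5

23.5


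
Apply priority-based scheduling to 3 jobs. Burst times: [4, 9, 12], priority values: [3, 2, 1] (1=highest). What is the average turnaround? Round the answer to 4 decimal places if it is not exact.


Sort by priority (ascending = highest first):
Order: [(1, 12), (2, 9), (3, 4)]
Completion times:
  Priority 1, burst=12, C=12
  Priority 2, burst=9, C=21
  Priority 3, burst=4, C=25
Average turnaround = 58/3 = 19.3333

19.3333


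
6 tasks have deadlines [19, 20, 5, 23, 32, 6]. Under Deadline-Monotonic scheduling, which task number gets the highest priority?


Sort tasks by relative deadline (ascending):
  Task 3: deadline = 5
  Task 6: deadline = 6
  Task 1: deadline = 19
  Task 2: deadline = 20
  Task 4: deadline = 23
  Task 5: deadline = 32
Priority order (highest first): [3, 6, 1, 2, 4, 5]
Highest priority task = 3

3


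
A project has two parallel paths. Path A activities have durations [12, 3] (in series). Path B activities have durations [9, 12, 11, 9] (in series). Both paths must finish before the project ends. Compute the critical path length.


Path A total = 12 + 3 = 15
Path B total = 9 + 12 + 11 + 9 = 41
Critical path = longest path = max(15, 41) = 41

41


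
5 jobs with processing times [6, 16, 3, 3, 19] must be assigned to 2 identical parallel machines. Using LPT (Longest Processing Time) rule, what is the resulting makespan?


Sort jobs in decreasing order (LPT): [19, 16, 6, 3, 3]
Assign each job to the least loaded machine:
  Machine 1: jobs [19, 3, 3], load = 25
  Machine 2: jobs [16, 6], load = 22
Makespan = max load = 25

25


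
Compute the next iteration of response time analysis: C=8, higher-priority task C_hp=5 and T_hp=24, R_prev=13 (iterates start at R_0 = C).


R_next = C + ceil(R_prev / T_hp) * C_hp
ceil(13 / 24) = ceil(0.5417) = 1
Interference = 1 * 5 = 5
R_next = 8 + 5 = 13
R_next = R_prev, so the iteration has converged (response time = 13).

13


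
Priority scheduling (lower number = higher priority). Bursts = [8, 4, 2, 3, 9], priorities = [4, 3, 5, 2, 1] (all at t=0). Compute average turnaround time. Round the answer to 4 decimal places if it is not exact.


Sort by priority (ascending = highest first):
Order: [(1, 9), (2, 3), (3, 4), (4, 8), (5, 2)]
Completion times:
  Priority 1, burst=9, C=9
  Priority 2, burst=3, C=12
  Priority 3, burst=4, C=16
  Priority 4, burst=8, C=24
  Priority 5, burst=2, C=26
Average turnaround = 87/5 = 17.4

17.4


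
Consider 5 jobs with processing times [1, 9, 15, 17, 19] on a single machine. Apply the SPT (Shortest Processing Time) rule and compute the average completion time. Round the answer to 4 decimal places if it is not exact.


Sort jobs by processing time (SPT order): [1, 9, 15, 17, 19]
Compute completion times sequentially:
  Job 1: processing = 1, completes at 1
  Job 2: processing = 9, completes at 10
  Job 3: processing = 15, completes at 25
  Job 4: processing = 17, completes at 42
  Job 5: processing = 19, completes at 61
Sum of completion times = 139
Average completion time = 139/5 = 27.8

27.8
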